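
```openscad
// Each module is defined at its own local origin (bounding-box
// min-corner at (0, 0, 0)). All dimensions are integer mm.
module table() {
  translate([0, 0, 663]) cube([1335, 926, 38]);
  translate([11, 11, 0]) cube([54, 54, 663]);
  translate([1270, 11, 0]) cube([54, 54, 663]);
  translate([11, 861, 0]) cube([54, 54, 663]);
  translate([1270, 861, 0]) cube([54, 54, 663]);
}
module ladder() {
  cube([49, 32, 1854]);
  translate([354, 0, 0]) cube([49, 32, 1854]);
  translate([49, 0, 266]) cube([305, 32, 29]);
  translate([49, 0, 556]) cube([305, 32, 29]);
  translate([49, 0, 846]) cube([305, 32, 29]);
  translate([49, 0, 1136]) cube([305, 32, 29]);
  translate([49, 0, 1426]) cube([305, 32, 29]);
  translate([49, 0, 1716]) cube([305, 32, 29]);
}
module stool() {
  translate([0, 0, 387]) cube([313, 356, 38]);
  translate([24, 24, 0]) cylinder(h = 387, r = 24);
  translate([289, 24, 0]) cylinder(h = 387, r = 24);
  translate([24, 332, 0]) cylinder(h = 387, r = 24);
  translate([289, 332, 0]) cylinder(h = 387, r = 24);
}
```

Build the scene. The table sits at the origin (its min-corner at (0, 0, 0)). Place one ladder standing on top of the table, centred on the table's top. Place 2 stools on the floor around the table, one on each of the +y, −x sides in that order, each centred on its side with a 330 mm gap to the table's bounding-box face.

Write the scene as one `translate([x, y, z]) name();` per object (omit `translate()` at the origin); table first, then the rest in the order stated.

table();
translate([466, 447, 701]) ladder();
translate([511, 1256, 0]) stool();
translate([-643, 285, 0]) stool();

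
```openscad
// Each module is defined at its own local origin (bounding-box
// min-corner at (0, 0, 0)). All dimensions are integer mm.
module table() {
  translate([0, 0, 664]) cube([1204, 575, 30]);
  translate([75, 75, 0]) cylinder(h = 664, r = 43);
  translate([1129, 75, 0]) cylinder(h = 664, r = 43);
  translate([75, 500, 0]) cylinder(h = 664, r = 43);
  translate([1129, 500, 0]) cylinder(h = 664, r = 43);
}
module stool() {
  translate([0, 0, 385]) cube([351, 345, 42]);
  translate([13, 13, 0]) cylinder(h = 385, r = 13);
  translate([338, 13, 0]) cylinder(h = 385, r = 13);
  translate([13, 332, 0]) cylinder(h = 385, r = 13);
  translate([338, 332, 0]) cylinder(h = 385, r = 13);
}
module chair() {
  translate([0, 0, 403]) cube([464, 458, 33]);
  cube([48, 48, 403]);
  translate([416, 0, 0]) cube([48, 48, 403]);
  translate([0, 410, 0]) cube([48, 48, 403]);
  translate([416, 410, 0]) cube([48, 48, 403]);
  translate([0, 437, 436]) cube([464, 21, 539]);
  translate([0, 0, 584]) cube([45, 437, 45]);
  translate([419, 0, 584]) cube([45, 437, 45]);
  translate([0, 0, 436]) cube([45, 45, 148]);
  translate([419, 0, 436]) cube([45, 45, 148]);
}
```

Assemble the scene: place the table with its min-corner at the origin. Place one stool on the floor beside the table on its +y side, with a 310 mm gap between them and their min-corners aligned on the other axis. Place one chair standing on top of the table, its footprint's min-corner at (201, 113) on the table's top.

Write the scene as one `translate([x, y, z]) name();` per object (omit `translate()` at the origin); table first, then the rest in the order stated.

table();
translate([0, 885, 0]) stool();
translate([201, 113, 694]) chair();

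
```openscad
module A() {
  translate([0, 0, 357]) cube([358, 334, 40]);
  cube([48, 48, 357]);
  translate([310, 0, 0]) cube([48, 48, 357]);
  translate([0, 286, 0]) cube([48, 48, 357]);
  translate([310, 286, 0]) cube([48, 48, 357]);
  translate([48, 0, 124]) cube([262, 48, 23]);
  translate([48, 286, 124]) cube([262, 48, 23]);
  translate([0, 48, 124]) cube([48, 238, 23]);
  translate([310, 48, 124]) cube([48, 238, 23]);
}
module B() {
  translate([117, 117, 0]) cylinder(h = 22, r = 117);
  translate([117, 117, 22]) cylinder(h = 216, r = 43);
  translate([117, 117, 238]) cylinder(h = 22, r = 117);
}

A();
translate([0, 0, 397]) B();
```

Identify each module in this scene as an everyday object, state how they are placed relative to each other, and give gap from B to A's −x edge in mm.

The spool's min-x is at 0; the stool's min-x is 0; gap = 0 mm.

A is a stool. B is a spool. The spool is on top of the stool. The gap from the spool to the stool's −x edge is 0 mm.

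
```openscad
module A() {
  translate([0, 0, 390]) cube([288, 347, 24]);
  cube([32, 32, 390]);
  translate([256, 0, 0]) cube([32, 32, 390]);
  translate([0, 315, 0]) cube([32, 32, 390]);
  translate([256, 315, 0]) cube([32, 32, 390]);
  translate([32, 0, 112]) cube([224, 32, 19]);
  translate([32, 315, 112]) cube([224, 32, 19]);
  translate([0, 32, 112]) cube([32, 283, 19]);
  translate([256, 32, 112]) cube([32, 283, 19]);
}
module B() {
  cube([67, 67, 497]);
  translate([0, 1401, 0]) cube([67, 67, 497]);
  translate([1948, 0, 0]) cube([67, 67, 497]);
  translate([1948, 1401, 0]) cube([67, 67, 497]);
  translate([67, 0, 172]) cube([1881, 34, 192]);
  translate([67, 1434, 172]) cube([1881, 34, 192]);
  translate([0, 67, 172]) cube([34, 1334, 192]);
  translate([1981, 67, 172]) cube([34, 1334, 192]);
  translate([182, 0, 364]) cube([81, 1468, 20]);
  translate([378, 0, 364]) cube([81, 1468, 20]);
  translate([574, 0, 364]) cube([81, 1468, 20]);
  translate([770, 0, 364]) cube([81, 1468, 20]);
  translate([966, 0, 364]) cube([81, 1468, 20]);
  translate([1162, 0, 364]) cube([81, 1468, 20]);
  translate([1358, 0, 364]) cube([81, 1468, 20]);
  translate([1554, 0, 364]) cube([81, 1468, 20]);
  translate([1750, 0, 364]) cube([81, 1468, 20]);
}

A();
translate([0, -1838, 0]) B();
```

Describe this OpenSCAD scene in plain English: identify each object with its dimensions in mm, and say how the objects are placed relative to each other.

A is a four-legged stool. The seat is 288×347 mm, 24 mm thick, top at z = 414 mm. It stands on four square legs, each 32×32 mm in cross-section, from z = 0 to the seat underside, each flush with a corner of the seat. Four stretchers, 32 mm wide and 19 mm tall, connect adjacent legs with their undersides at z = 112 mm, each running between the inner faces of the legs it joins and aligned with the legs' outer faces on the other axis.

B is a bed frame 2015 mm long (x) by 1468 mm wide (y). Four 67×67 mm corner posts, 497 mm tall, at the corners of the footprint. Four rails of 34 mm thickness and 192 mm height run between adjacent posts with their undersides at z = 172 mm, their outer faces flush with the outside of the frame (the two x-running rails run between the posts' inner faces; the two y-running rails run between the posts' inner faces). 9 slats, each 81 mm wide (x) and 20 mm thick, lie across the top of the two x-running rails, running the full 1468 mm width of the frame in y; the slats are evenly spaced along x between the inner faces of the end posts with equal gaps (rounded down to the nearest mm) at the −x end and between each pair — any rounding remainder accumulates at the +x end.

The bed frame is on the floor beside the stool on its −y side.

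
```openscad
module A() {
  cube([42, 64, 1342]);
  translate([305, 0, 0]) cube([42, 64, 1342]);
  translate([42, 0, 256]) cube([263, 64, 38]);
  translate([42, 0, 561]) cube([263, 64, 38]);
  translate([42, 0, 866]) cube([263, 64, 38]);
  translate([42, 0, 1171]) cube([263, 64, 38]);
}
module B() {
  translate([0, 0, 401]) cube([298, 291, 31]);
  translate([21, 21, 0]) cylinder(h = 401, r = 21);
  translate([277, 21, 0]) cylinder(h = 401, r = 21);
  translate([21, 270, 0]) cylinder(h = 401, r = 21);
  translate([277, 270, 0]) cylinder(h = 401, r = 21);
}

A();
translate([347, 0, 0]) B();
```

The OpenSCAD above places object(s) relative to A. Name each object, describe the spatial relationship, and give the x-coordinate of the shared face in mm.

A is a ladder. B is a stool. The stool is against the ladder's +x side, with their −y faces flush. The x-coordinate of the shared face is 347 mm.

The ladder's +x face and the stool's −x face are both at x = 347 mm.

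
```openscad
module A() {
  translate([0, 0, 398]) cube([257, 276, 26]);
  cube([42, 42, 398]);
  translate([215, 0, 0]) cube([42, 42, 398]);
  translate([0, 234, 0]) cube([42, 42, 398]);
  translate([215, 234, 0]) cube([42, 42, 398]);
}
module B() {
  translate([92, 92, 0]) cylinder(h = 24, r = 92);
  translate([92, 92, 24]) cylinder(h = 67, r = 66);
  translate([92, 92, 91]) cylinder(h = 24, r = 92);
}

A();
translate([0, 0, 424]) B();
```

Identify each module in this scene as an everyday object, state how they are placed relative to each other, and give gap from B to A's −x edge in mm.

A is a stool. B is a spool. The spool is on top of the stool. The gap from the spool to the stool's −x edge is 0 mm.

The spool's min-x is at 0; the stool's min-x is 0; gap = 0 mm.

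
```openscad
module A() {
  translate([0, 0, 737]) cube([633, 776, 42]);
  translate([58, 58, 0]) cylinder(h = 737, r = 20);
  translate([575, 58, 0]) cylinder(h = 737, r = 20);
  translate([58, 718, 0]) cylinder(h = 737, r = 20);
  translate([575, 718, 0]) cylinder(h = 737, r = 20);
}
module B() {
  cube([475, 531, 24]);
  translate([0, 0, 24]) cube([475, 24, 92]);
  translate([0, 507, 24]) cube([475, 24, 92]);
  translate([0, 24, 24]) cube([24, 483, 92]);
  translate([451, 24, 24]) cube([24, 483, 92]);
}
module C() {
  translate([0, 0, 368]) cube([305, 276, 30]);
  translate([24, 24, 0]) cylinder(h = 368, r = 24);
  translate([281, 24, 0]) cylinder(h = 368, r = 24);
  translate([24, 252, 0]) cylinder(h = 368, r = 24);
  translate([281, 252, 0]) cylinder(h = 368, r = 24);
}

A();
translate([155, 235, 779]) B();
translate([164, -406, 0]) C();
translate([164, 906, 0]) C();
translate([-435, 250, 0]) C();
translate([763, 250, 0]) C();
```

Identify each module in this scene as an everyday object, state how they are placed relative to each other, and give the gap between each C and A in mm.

A is a table. B is an open box. C is a stool. The open box is on top of the table. Four stools sit around the table at the −y, +y, −x, +x sides. The gap between each stool and the table is 130 mm.

Each stool's nearest face is 130 mm from the table's bounding box.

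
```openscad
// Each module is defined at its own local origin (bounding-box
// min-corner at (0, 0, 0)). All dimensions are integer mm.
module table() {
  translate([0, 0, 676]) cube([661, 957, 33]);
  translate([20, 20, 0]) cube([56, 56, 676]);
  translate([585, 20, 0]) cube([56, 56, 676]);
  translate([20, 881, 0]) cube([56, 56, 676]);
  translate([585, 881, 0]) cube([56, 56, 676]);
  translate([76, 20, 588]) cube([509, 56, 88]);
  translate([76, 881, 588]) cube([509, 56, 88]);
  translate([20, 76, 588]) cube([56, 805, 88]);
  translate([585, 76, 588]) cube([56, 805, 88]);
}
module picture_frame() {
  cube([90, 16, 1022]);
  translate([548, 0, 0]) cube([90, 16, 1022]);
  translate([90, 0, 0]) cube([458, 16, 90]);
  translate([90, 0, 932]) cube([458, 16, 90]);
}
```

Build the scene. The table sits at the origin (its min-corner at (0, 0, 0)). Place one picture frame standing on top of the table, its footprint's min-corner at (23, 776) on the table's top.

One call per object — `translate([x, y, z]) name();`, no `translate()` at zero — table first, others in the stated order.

table();
translate([23, 776, 709]) picture_frame();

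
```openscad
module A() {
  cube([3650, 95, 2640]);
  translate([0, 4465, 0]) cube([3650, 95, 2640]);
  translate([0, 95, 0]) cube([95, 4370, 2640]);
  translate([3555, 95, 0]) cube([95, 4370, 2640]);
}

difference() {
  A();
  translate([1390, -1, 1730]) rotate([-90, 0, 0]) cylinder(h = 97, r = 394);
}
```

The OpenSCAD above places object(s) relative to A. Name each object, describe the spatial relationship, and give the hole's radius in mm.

The subtracted cylinder has r = 394 mm.

A is a house frame. The house frame has a circular hole through its front wall. The hole's radius is 394 mm.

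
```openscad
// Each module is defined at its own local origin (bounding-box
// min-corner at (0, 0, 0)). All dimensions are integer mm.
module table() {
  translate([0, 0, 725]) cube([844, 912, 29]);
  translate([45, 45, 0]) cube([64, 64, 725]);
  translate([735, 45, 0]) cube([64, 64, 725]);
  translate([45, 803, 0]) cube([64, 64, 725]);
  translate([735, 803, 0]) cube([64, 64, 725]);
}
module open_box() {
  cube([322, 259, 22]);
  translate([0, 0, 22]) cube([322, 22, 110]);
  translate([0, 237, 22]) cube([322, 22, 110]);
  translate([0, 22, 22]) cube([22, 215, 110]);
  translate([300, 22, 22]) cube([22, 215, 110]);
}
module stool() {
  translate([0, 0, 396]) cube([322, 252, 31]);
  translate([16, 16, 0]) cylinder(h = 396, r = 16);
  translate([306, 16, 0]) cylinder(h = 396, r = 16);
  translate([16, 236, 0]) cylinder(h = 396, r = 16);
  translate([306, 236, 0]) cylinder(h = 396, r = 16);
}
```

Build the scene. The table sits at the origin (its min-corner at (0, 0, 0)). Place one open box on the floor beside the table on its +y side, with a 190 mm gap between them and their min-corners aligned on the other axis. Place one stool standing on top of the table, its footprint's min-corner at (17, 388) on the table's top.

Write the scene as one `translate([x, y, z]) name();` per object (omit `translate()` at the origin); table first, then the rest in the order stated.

table();
translate([0, 1102, 0]) open_box();
translate([17, 388, 754]) stool();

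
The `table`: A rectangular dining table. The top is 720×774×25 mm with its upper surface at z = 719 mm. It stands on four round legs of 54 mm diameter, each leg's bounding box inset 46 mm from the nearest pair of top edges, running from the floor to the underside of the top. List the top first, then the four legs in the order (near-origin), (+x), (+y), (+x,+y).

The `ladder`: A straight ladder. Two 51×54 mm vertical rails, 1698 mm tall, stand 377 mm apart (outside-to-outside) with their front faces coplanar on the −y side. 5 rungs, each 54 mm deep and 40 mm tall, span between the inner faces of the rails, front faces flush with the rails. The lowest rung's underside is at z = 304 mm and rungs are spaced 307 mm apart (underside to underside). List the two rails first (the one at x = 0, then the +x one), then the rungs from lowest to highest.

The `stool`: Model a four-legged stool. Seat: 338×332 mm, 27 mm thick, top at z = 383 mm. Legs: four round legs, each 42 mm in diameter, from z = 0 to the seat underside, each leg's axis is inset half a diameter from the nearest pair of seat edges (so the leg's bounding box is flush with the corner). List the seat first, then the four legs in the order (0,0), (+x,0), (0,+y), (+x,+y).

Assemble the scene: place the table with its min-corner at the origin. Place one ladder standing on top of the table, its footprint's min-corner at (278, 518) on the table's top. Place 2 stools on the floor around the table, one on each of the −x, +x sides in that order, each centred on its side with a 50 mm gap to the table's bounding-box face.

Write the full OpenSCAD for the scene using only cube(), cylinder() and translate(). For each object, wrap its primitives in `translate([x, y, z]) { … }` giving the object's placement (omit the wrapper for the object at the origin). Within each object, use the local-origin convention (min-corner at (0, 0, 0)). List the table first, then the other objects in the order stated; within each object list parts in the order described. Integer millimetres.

translate([0, 0, 694]) cube([720, 774, 25]);
translate([73, 73, 0]) cylinder(h = 694, r = 27);
translate([647, 73, 0]) cylinder(h = 694, r = 27);
translate([73, 701, 0]) cylinder(h = 694, r = 27);
translate([647, 701, 0]) cylinder(h = 694, r = 27);
translate([278, 518, 719]) {
  cube([51, 54, 1698]);
  translate([326, 0, 0]) cube([51, 54, 1698]);
  translate([51, 0, 304]) cube([275, 54, 40]);
  translate([51, 0, 611]) cube([275, 54, 40]);
  translate([51, 0, 918]) cube([275, 54, 40]);
  translate([51, 0, 1225]) cube([275, 54, 40]);
  translate([51, 0, 1532]) cube([275, 54, 40]);
}
translate([-388, 221, 0]) {
  translate([0, 0, 356]) cube([338, 332, 27]);
  translate([21, 21, 0]) cylinder(h = 356, r = 21);
  translate([317, 21, 0]) cylinder(h = 356, r = 21);
  translate([21, 311, 0]) cylinder(h = 356, r = 21);
  translate([317, 311, 0]) cylinder(h = 356, r = 21);
}
translate([770, 221, 0]) {
  translate([0, 0, 356]) cube([338, 332, 27]);
  translate([21, 21, 0]) cylinder(h = 356, r = 21);
  translate([317, 21, 0]) cylinder(h = 356, r = 21);
  translate([21, 311, 0]) cylinder(h = 356, r = 21);
  translate([317, 311, 0]) cylinder(h = 356, r = 21);
}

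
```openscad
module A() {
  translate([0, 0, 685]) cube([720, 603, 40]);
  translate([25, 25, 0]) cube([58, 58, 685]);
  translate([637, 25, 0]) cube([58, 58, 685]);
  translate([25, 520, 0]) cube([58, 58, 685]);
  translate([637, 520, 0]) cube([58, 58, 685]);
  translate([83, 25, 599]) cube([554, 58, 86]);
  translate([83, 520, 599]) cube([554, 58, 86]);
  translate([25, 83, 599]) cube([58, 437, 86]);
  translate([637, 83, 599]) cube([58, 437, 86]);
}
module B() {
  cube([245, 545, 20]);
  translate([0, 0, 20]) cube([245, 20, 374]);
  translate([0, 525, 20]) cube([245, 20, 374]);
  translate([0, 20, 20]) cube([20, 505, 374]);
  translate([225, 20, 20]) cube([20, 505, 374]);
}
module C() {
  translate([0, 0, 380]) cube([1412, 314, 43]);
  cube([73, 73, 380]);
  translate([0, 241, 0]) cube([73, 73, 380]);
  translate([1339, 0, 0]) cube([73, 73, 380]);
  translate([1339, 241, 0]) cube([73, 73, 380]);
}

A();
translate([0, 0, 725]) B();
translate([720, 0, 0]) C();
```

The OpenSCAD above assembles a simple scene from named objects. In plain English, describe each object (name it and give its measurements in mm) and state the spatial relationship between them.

A is a table with a 720×603 mm rectangular top, 40 mm thick, top surface at z = 725 mm, supported by four 58×58 mm square legs, each inset 25 mm from the nearest pair of top edges, running from the floor. Four apron rails, 58 mm thick and 86 mm tall, run between adjacent legs with their top edges flush with the underside of the top and their outer faces flush with the legs' outer faces.

B is an open storage box with external size 245×545×394 mm and wall thickness 20 mm (the base is also 20 mm thick). The base covers the whole footprint; the four walls stand on the base, with the y-facing walls full-width and the x-facing walls fitting between their inner faces.

C is a bench: a 1412×314 mm seat slab, 43 mm thick, top at z = 423 mm, on four 73×73 mm square legs flush with the seat corners and standing on z = 0.

The open box is on top of the table. The bench is against the table's +x side, with their −y faces flush.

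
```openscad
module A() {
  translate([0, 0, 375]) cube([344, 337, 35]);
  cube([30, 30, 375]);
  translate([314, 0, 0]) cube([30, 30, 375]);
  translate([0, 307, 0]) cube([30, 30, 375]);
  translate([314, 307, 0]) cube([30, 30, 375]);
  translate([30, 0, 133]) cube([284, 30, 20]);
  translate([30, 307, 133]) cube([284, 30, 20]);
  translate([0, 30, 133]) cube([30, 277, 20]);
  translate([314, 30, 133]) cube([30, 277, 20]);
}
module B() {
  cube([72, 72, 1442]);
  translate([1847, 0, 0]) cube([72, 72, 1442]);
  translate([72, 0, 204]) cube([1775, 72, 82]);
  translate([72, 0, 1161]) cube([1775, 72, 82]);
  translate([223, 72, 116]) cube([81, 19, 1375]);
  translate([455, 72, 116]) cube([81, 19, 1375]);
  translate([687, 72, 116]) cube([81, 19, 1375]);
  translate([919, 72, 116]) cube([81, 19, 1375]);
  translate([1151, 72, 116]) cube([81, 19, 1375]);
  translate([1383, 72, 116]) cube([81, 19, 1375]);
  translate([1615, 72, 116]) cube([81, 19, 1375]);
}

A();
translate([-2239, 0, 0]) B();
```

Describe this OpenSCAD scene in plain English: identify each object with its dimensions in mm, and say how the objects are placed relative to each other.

A is a simple wooden stool: a rectangular seat 344 mm (x) by 337 mm (y), 35 mm thick, top face at z = 410 mm, on four square legs, each 30×30 mm in cross-section. The legs rest on z = 0, each flush with a corner of the seat. Four stretchers, 30 mm wide and 20 mm tall, connect adjacent legs with their undersides at z = 133 mm, each running between the inner faces of the legs it joins and aligned with the legs' outer faces on the other axis.

B is a fence section. Two 72×72 mm posts, 1442 mm tall, stand on the floor with a clear span of 1775 mm between their inner faces. Two horizontal rails of 72×82 mm section span the gap between the posts with their undersides at z = 204 mm and z = 1161 mm, flush with the posts' −y face. 7 pickets, each 81 mm wide, 19 mm thick and 1375 mm tall, are fixed to the +y face of the rails with their bottoms at z = 116 mm, evenly spaced across the span with equal gaps (rounded down to the nearest mm) at the −x end and between each pair — any rounding remainder accumulates at the +x end.

The fence section is on the floor beside the stool on its −x side.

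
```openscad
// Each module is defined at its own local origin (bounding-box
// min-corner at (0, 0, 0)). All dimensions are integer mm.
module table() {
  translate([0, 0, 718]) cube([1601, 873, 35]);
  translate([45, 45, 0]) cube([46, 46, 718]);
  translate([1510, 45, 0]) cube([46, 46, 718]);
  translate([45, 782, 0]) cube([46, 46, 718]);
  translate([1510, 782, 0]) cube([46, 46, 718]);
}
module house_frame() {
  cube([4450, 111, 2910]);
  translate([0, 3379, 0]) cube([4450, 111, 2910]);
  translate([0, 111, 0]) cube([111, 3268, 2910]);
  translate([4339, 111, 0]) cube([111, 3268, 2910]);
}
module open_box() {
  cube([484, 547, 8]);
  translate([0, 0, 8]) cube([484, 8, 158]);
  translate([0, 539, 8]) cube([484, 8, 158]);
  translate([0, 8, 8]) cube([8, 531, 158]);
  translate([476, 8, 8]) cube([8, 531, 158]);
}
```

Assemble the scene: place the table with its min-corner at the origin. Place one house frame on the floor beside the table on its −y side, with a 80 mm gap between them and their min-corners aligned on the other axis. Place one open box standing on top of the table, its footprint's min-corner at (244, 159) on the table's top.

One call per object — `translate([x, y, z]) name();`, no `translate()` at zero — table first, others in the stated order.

table();
translate([0, -3570, 0]) house_frame();
translate([244, 159, 753]) open_box();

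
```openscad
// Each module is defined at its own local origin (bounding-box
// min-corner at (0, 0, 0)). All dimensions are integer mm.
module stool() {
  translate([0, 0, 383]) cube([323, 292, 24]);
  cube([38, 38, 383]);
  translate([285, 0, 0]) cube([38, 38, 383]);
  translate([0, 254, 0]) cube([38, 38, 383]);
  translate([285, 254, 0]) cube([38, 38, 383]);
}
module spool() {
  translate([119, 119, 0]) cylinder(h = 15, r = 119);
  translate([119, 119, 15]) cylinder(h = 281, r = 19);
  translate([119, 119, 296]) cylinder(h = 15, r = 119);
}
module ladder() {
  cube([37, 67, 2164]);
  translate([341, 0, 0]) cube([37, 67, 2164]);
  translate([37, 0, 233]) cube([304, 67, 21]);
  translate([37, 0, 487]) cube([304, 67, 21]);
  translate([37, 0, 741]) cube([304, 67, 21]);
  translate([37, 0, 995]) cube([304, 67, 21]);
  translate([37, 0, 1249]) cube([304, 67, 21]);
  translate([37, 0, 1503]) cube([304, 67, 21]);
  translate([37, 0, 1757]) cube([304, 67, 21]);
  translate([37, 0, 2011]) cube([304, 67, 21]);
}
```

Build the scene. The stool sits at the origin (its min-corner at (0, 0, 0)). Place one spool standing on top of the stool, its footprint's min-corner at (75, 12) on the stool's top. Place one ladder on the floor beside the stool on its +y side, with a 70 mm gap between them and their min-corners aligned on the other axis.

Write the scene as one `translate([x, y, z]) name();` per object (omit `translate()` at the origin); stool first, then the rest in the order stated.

stool();
translate([75, 12, 407]) spool();
translate([0, 362, 0]) ladder();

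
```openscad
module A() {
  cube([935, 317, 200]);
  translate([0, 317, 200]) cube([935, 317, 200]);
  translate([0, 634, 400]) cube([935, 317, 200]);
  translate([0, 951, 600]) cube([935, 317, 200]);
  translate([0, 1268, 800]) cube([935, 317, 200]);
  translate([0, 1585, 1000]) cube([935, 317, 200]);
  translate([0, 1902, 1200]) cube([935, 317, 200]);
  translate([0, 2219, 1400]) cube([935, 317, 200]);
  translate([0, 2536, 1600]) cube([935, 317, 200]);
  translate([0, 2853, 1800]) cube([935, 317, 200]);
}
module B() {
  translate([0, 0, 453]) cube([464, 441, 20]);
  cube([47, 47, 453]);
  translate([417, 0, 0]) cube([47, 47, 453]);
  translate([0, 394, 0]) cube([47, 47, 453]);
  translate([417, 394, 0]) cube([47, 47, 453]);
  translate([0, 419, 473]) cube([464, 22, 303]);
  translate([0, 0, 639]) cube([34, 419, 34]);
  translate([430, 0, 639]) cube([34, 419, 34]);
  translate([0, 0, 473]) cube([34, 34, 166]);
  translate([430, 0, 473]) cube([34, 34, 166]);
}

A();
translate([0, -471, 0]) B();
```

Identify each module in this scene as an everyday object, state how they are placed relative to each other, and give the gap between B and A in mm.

The chair's nearest face is 30 mm from the staircase's −y face.

A is a staircase. B is a chair. The chair is on the floor beside the staircase on its −y side. The gap between the chair and the staircase is 30 mm.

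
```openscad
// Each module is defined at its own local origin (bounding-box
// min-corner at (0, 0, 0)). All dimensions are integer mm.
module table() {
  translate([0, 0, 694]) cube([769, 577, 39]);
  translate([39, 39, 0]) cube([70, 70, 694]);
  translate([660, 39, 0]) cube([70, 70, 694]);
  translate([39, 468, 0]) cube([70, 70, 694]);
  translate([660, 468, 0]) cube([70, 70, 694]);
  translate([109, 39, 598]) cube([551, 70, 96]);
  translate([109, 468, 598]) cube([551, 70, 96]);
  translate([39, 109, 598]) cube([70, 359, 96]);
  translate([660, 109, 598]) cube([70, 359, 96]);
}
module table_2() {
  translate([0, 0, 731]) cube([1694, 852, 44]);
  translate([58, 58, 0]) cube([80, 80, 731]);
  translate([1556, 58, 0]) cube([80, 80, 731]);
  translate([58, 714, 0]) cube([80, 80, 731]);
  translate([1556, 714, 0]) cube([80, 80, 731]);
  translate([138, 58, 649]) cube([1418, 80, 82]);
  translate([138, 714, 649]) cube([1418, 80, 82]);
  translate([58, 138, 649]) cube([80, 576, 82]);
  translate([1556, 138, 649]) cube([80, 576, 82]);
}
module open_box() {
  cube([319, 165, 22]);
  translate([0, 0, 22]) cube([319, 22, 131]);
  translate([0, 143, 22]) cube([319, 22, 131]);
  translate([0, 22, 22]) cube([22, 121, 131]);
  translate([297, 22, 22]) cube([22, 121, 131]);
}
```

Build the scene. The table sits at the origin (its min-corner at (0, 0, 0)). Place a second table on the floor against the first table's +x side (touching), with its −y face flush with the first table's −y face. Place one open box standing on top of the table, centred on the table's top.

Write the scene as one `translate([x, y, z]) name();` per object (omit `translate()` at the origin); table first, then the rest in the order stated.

table();
translate([769, 0, 0]) table_2();
translate([225, 206, 733]) open_box();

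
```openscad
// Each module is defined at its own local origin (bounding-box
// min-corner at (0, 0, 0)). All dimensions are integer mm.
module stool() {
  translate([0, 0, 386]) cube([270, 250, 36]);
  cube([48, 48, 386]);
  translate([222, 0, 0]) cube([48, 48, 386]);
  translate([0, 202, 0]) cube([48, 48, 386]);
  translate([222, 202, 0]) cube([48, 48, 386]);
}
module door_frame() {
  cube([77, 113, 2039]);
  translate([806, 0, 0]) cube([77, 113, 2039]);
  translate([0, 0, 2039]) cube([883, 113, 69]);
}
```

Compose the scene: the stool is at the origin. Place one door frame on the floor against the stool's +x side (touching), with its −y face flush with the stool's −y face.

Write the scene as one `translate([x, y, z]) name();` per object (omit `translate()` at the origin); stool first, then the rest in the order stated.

stool();
translate([270, 0, 0]) door_frame();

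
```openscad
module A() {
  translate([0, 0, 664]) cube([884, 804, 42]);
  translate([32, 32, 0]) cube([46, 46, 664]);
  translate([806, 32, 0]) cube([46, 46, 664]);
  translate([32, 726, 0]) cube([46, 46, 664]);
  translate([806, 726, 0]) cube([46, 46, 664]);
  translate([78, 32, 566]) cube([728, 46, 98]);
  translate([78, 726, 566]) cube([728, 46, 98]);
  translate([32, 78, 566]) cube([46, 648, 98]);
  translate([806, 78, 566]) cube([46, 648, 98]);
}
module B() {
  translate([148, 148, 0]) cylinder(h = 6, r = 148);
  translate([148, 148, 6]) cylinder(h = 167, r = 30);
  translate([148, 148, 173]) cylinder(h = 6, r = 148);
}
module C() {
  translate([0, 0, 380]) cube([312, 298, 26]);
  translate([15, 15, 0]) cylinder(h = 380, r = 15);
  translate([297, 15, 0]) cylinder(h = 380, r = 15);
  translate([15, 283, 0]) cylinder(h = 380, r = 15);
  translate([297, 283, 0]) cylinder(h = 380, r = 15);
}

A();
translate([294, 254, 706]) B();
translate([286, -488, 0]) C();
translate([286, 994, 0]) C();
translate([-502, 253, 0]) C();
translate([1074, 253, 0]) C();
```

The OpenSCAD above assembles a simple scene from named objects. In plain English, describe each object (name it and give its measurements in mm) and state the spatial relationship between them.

A is a rectangular dining table. The top is 884×804×42 mm with its upper surface at z = 706 mm. It stands on four 46×46 mm square legs, each inset 32 mm from the nearest pair of top edges, running from the floor to the underside of the top. Four apron rails, 46 mm thick and 98 mm tall, run between adjacent legs with their top edges flush with the underside of the top and their outer faces flush with the legs' outer faces.

B is a spool: two coaxial disc flanges of radius 148 mm and thickness 6 mm, joined by a core cylinder of radius 30 mm and height 167 mm. The lower flange rests on z = 0 and the three cylinders share a vertical axis.

C is a simple wooden stool: a rectangular seat 312 mm (x) by 298 mm (y), 26 mm thick, top face at z = 406 mm, on four round legs, each 30 mm in diameter. The legs rest on z = 0, each leg's axis is inset half a diameter from the nearest pair of seat edges (so the leg's bounding box is flush with the corner).

The spool is on top of the table, centred. Four stools sit around the table at the −y, +y, −x, +x sides.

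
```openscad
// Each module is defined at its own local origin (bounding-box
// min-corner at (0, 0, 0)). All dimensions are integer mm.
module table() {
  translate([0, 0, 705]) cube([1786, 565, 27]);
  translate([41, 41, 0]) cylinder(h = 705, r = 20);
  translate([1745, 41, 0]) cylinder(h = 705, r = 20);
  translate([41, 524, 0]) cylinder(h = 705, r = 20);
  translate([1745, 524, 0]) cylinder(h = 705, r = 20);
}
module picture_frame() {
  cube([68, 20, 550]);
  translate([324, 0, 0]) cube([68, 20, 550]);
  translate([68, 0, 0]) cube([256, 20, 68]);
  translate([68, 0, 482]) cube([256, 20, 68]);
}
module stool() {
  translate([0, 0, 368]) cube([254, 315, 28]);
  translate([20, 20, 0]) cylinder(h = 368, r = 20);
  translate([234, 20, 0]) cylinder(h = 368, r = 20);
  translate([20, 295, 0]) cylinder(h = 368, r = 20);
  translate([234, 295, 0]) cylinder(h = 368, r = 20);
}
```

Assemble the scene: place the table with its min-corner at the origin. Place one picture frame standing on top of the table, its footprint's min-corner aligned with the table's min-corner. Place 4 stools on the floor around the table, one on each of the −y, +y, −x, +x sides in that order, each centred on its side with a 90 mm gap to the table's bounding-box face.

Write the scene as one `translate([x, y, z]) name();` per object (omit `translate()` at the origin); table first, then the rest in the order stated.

table();
translate([0, 0, 732]) picture_frame();
translate([766, -405, 0]) stool();
translate([766, 655, 0]) stool();
translate([-344, 125, 0]) stool();
translate([1876, 125, 0]) stool();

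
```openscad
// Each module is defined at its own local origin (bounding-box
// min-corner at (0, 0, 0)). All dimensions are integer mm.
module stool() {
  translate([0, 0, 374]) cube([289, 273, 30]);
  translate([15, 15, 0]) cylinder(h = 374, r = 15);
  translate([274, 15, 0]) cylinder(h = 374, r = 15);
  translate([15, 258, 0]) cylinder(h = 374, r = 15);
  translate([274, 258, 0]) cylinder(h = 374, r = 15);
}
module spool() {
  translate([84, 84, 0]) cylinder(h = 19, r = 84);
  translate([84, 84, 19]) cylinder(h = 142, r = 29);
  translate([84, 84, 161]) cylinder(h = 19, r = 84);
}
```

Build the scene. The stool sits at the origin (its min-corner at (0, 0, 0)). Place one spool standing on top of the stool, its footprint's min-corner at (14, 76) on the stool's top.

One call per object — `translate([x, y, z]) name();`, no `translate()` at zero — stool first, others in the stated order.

stool();
translate([14, 76, 404]) spool();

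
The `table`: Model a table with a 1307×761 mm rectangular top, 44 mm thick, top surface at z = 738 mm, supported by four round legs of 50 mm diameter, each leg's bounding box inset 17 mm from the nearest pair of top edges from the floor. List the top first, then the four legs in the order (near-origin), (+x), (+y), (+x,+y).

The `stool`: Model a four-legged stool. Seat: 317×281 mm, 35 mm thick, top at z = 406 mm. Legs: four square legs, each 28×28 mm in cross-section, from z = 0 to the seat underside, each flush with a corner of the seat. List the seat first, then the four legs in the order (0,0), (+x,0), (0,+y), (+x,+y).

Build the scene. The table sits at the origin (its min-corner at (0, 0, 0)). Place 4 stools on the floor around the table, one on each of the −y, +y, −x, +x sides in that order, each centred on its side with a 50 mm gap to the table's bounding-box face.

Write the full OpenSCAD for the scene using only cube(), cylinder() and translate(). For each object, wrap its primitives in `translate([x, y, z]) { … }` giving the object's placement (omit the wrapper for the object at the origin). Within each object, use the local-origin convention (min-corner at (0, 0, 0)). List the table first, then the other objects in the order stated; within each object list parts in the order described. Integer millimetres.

translate([0, 0, 694]) cube([1307, 761, 44]);
translate([42, 42, 0]) cylinder(h = 694, r = 25);
translate([1265, 42, 0]) cylinder(h = 694, r = 25);
translate([42, 719, 0]) cylinder(h = 694, r = 25);
translate([1265, 719, 0]) cylinder(h = 694, r = 25);
translate([495, -331, 0]) {
  translate([0, 0, 371]) cube([317, 281, 35]);
  cube([28, 28, 371]);
  translate([289, 0, 0]) cube([28, 28, 371]);
  translate([0, 253, 0]) cube([28, 28, 371]);
  translate([289, 253, 0]) cube([28, 28, 371]);
}
translate([495, 811, 0]) {
  translate([0, 0, 371]) cube([317, 281, 35]);
  cube([28, 28, 371]);
  translate([289, 0, 0]) cube([28, 28, 371]);
  translate([0, 253, 0]) cube([28, 28, 371]);
  translate([289, 253, 0]) cube([28, 28, 371]);
}
translate([-367, 240, 0]) {
  translate([0, 0, 371]) cube([317, 281, 35]);
  cube([28, 28, 371]);
  translate([289, 0, 0]) cube([28, 28, 371]);
  translate([0, 253, 0]) cube([28, 28, 371]);
  translate([289, 253, 0]) cube([28, 28, 371]);
}
translate([1357, 240, 0]) {
  translate([0, 0, 371]) cube([317, 281, 35]);
  cube([28, 28, 371]);
  translate([289, 0, 0]) cube([28, 28, 371]);
  translate([0, 253, 0]) cube([28, 28, 371]);
  translate([289, 253, 0]) cube([28, 28, 371]);
}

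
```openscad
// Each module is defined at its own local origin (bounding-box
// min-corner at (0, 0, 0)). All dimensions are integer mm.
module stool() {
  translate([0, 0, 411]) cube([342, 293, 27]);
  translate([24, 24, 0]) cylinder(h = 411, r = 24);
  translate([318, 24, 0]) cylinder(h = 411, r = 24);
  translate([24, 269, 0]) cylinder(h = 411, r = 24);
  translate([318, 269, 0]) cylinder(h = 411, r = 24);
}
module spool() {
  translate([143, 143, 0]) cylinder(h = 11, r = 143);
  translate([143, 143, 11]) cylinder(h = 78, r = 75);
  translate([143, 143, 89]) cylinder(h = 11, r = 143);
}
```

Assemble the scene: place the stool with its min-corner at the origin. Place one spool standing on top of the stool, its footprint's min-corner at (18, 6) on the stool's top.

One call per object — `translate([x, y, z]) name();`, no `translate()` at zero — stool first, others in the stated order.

stool();
translate([18, 6, 438]) spool();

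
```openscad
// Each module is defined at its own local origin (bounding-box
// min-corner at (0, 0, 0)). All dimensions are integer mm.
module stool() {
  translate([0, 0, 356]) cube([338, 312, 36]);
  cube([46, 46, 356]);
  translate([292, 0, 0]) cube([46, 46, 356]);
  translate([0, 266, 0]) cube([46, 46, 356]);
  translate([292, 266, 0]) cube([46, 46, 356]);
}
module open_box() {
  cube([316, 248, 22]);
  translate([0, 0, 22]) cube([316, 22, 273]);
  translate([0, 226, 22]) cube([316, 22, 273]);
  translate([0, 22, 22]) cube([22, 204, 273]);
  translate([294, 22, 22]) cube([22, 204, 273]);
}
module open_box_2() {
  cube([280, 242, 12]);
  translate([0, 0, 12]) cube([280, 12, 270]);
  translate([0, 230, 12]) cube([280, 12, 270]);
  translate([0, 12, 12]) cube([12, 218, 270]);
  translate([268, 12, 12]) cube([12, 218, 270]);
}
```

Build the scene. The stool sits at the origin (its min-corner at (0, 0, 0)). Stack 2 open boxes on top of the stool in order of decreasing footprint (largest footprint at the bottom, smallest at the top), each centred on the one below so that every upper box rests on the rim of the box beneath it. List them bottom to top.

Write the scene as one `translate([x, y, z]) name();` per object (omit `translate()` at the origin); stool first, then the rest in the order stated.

stool();
translate([11, 32, 392]) open_box();
translate([29, 35, 687]) open_box_2();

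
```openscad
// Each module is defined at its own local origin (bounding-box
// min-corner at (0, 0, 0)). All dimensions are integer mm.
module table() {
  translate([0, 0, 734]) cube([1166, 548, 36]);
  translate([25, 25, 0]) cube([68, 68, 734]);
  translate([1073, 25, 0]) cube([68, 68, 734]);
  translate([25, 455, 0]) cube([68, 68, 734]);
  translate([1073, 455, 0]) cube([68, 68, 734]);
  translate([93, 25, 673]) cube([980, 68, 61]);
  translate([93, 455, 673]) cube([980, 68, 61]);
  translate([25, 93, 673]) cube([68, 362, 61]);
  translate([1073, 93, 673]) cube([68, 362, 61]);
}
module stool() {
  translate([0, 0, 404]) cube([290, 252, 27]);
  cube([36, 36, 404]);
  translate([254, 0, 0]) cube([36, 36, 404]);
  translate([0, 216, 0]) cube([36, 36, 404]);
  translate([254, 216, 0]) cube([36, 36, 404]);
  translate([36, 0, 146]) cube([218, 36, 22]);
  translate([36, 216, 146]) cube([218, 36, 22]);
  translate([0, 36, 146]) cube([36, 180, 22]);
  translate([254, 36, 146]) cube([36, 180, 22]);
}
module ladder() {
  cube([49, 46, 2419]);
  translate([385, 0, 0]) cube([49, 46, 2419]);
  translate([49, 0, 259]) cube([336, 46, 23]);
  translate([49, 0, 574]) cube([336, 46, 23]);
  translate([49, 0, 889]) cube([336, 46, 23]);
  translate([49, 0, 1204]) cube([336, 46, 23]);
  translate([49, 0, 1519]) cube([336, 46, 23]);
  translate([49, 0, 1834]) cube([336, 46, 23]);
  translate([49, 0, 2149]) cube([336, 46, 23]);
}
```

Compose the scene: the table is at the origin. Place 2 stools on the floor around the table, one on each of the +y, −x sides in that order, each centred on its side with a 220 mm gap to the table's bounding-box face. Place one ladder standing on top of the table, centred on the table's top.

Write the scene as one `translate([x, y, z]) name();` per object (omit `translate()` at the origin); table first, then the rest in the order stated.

table();
translate([438, 768, 0]) stool();
translate([-510, 148, 0]) stool();
translate([366, 251, 770]) ladder();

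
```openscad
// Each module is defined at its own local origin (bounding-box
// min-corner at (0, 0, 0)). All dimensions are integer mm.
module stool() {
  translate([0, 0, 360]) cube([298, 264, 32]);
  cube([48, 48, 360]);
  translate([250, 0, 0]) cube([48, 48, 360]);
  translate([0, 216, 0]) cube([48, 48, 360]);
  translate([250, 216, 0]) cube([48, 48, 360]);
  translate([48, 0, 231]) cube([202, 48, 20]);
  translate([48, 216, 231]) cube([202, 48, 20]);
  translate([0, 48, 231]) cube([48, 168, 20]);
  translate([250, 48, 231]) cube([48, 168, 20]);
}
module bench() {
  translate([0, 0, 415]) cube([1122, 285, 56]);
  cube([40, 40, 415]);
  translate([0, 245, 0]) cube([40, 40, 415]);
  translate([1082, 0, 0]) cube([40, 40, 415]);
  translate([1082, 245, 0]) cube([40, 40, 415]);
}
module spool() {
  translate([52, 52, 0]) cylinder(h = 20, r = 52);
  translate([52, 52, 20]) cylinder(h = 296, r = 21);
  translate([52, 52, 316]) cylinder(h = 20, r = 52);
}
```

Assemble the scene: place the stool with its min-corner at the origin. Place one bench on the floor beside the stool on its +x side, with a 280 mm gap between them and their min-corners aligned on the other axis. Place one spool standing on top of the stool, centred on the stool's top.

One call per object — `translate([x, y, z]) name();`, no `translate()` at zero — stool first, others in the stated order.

stool();
translate([578, 0, 0]) bench();
translate([97, 80, 392]) spool();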